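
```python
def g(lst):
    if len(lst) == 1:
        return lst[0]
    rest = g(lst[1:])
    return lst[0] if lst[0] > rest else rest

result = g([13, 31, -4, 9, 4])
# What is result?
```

Recursive max over [13, 31, -4, 9, 4] = 31

Answer: 31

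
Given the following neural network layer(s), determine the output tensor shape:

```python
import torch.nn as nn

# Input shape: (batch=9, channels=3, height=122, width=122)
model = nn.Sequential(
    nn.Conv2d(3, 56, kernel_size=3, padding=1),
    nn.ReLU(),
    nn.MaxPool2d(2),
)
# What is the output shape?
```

Input: (9, 3, 122, 122) -> after Conv2d: (9, 56, 122, 122) -> after ReLU: (9, 56, 122, 122) -> Output: (9, 56, 61, 61)

Answer: (9, 56, 61, 61)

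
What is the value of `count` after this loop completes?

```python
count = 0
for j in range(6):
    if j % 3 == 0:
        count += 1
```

Count numbers divisible by 3 in range(6)
`count` takes the values: 0 → 1 → 2

Answer: 2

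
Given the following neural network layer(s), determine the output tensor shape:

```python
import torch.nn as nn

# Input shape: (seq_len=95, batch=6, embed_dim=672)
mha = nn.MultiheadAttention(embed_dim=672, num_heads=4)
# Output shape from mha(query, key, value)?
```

Input: (95, 6, 672) -> Output: (95, 6, 672)

Answer: (95, 6, 672)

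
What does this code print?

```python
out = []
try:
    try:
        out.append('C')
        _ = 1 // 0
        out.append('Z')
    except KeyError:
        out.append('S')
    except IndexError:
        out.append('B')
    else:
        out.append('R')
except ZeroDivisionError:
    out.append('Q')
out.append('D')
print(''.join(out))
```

Execution trace: 'C' (try body) → 'Q' (outer except ZeroDivisionError) → 'D' (after the try/except). Output: CQD

Answer: CQD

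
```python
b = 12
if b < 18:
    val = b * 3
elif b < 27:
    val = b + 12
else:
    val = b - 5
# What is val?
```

Trace:
`b = 12` → b = 12
`if b < 18: ...` → b < 18 is True → val = 36
So val = 36

Answer: 36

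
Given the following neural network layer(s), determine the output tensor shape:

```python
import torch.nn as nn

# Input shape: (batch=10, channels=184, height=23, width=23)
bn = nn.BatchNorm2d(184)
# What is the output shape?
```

Input: (10, 184, 23, 23) -> Output: (10, 184, 23, 23)

Answer: (10, 184, 23, 23)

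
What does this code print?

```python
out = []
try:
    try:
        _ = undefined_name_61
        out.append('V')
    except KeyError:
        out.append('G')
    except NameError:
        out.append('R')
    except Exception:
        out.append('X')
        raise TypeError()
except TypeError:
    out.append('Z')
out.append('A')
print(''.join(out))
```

Execution trace: 'R' (inner except NameError) → 'A' (after the try/except). Output: RA

Answer: RA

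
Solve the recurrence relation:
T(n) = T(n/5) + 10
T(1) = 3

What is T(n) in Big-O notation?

Each step divides n by 5 and adds 10. After log_5(n) steps we reach T(1)=3. So T(n) = 10·log_5(n) + 3 = O(log n).

Answer: O(log n)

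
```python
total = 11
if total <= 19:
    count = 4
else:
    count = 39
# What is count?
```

Trace:
`total = 11` → total = 11
`if total <= 19: ...` → total <= 19 is True → count = 4
So count = 4

Answer: 4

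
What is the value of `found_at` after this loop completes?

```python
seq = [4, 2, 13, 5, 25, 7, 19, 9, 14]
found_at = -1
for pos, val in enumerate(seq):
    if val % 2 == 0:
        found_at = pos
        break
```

First even number index in [4, 2, 13, 5, 25, 7, 19, 9, 14]
`found_at` takes the values: -1 → 0

Answer: 0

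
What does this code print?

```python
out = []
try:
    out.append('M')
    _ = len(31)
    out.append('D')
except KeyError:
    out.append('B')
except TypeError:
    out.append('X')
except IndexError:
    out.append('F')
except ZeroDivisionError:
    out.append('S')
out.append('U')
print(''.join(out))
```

Execution trace: 'M' (try body) → 'X' (except TypeError) → 'U' (after the try/except). Output: MXU

Answer: MXU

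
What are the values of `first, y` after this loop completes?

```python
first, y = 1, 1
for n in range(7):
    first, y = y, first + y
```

Fibonacci: after 7 iterations
`first, y` takes the values: (1, 1) → (1, 2) → (2, 3) → (3, 5) → (5, 8) → (8, 13) → (13, 21) → (21, 34)

Answer: 21, 34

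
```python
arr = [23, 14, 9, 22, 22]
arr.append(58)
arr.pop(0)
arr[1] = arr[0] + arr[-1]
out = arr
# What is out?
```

Trace:
`arr = [23, 14, 9, 22, 22]` → arr = [23, 14, 9, 22, 22]
`arr.append(58)` → arr = [23, 14, 9, 22, 22, 58]
`arr.pop(0)` → arr = [14, 9, 22, 22, 58]
`arr[1] = arr[0] + arr[-1]` → arr = [14, 72, 22, 22, 58]
`out = arr` → out = [14, 72, 22, 22, 58]
So out = [14, 72, 22, 22, 58]

Answer: [14, 72, 22, 22, 58]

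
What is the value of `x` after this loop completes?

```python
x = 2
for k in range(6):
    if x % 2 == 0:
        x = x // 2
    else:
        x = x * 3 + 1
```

Collatz-style transformation from 2
`x` takes the values: 2 → 1 → 4 → 2 → 1 → 4 → 2

Answer: 2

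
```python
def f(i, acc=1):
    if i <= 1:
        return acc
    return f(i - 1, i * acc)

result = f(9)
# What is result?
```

Accumulator trace (n, acc): (9, 1) -> (8, 9) -> (7, 72) -> (6, 504) -> (5, 3024) -> (4, 15120) -> (3, 60480) -> (2, 181440) -> (1, 362880) -> return 362880

Answer: 362880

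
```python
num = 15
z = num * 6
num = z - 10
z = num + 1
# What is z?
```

Trace:
`num = 15` → num = 15
`z = num * 6` → z = 90
`num = z - 10` → num = 80
`z = num + 1` → z = 81
So z = 81

Answer: 81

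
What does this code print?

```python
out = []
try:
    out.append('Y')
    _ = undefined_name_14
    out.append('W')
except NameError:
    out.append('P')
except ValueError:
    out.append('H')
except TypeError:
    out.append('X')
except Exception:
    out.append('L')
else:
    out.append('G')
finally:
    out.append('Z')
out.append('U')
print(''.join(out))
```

Execution trace: 'Y' (try body) → 'P' (except NameError) → 'Z' (finally) → 'U' (after the try/except). Output: YPZU

Answer: YPZU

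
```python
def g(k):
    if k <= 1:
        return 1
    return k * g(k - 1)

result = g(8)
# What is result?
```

g(8) = 8 * 7 * 6 * 5 * 4 * 3 * 2 * 1 = 40320

Answer: 40320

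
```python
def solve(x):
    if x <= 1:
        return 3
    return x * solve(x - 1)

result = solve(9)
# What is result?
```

solve(9) = 9 * 8 * 7 * 6 * 5 * 4 * 3 * 2 * 3 = 1088640

Answer: 1088640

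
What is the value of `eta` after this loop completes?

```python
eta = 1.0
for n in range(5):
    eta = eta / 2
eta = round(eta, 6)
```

Halving LR 5 times: 1 / 2^5
`eta` takes the values: 1.0 → 0.5 → 0.25 → 0.125 → 0.0625 → 0.03125

Answer: 0.03125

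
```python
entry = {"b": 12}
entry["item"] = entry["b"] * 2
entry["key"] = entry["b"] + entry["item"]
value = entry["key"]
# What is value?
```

Trace:
`entry = {"b": 12}` → entry = {'b': 12}
`entry["item"] = entry["b"] * 2` → entry = {'b': 12, 'item': 24}
`entry["key"] = entry["b"] + entry["item"]` → entry = {'b': 12, 'item': 24, 'key': 36}
`value = entry["key"]` → value = 36
So value = 36

Answer: 36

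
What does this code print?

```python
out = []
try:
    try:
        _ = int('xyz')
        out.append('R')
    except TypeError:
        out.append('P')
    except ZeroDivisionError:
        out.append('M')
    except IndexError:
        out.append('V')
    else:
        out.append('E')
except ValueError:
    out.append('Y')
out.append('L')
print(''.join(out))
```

Execution trace: 'Y' (outer except ValueError) → 'L' (after the try/except). Output: YL

Answer: YL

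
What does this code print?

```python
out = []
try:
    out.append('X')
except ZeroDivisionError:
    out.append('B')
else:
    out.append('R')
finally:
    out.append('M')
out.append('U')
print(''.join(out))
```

Execution trace: 'X' (try body, no exception) → 'R' (else) → 'M' (finally) → 'U' (after the try/except). Output: XRMU

Answer: XRMU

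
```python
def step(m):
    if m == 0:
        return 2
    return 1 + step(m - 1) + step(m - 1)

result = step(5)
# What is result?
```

step(m) = 1 + 2·step(m-1), step(0)=2. Closed form: (2+1)·2^5 - 1 = 95.

Answer: 95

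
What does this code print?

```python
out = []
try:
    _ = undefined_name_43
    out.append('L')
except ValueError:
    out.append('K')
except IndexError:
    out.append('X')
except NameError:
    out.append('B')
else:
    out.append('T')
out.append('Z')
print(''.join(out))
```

Execution trace: 'B' (except NameError) → 'Z' (after the try/except). Output: BZ

Answer: BZ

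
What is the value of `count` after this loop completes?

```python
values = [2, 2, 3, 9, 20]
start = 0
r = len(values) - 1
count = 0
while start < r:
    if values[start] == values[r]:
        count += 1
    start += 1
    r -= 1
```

Count matching pairs from ends
`count` takes the values: 0

Answer: 0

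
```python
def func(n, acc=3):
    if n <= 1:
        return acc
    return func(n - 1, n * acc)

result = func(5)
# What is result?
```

Accumulator trace (n, acc): (5, 3) -> (4, 15) -> (3, 60) -> (2, 180) -> (1, 360) -> return 360

Answer: 360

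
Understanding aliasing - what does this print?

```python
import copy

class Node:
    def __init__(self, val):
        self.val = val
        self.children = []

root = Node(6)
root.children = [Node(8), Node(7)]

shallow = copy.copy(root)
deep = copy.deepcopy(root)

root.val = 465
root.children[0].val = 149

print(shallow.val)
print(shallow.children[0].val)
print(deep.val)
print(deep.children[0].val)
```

Key concept: deep copy with custom objects.
Step by step:
`root = Node(6)` → root = Node(val=6, children=[])
`root.children = [Node(8), Node(7)]` → root = Node(val=6, children=[Node(val=8, children=[]), Node(val=7, children=[])])
`shallow = copy.copy(root)` → shallow = Node(val=6, children=[Node(val=8, children=[]), Node(val=7, children=[])])
`deep = copy.deepcopy(root)` → deep = Node(val=6, children=[Node(val=8, children=[]), Node(val=7, children=[])])
`root.val = 465` → root = Node(val=465, children=[Node(val=8, children=[]), Node(val=7, children=[])])
`root.children[0].val = 149` → root = Node(val=465, children=[Node(val=149, children=[]), Node(val=7, children=[])]); shallow = Node(val=6, children=[Node(val=149, children=[]), Node(val=7, children=[])])
`print(shallow.val)` → prints 6
`print(shallow.children[0].val)` → prints 149
`print(deep.val)` → prints 6
`print(deep.children[0].val)` → prints 8

Answer:
6
149
6
8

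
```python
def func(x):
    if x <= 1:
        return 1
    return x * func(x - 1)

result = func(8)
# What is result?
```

func(8) = 8 * 7 * 6 * 5 * 4 * 3 * 2 * 1 = 40320

Answer: 40320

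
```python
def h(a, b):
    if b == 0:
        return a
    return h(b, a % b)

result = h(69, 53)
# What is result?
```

h(69, 53) -> h(53, 16) -> h(16, 5) -> h(5, 1) -> h(1, 0) -> 1

Answer: 1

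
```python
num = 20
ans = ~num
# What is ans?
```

Trace:
`num = 20` → num = 20
`ans = ~num` → ans = -21
So ans = -21

Answer: -21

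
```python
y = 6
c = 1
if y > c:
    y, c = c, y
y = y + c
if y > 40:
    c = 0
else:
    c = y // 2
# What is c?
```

Trace:
`y = 6` → y = 6
`c = 1` → c = 1
`if y > c: ...` → y > c is True → y = 1; c = 6
`y = y + c` → y = 7
`if y > 40: ...` → y > 40 is False, take else branch → c = 3
So c = 3

Answer: 3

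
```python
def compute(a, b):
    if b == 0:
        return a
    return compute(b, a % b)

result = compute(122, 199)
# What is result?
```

compute(122, 199) -> compute(199, 122) -> compute(122, 77) -> compute(77, 45) -> compute(45, 32) -> compute(32, 13) -> compute(13, 6) -> compute(6, 1) -> compute(1, 0) -> 1

Answer: 1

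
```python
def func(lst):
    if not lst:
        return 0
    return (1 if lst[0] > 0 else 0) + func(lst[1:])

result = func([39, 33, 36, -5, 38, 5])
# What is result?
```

Count of positive elements in [39, 33, 36, -5, 38, 5] = 5

Answer: 5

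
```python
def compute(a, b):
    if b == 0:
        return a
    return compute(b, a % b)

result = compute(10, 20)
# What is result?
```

compute(10, 20) -> compute(20, 10) -> compute(10, 0) -> 10

Answer: 10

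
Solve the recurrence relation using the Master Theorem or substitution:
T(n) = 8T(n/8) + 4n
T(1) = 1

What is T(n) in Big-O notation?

By Master Theorem: a=8, b=8, f(n)=4n. Since log_8(8) = 1 and f(n) = Θ(n^1), Case 2 applies. T(n) = O(n log n).

Answer: O(n log n)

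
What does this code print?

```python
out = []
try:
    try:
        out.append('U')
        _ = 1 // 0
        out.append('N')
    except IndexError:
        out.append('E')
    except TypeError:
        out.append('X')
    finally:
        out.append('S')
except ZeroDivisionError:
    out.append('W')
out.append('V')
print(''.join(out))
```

Execution trace: 'U' (try body) → 'S' (finally) → 'W' (outer except ZeroDivisionError) → 'V' (after the try/except). Output: USWV

Answer: USWV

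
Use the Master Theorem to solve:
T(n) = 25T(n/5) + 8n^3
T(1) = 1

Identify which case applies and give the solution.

a=25, b=5, f(n)=8n^3. log_5(25) = 2. Since c=3 > 2 and the regularity condition holds (25(n/5)^3 = (25/5^3)n^3 with 25/5^3 < 1), Case 3 applies: T(n) = Θ(f(n)) = O(n^3).

Answer: O(n^3) - Case 3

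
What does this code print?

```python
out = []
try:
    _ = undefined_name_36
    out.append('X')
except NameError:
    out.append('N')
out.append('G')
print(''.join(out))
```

Execution trace: 'N' (except NameError) → 'G' (after the try/except). Output: NG

Answer: NG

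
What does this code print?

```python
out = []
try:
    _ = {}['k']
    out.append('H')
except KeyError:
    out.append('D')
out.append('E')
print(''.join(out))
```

Execution trace: 'D' (except KeyError) → 'E' (after the try/except). Output: DE

Answer: DE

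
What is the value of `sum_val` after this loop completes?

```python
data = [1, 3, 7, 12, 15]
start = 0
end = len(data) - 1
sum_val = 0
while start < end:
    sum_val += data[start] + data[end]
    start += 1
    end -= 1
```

Sum of pairs from ends
`sum_val` takes the values: 0 → 16 → 31

Answer: 31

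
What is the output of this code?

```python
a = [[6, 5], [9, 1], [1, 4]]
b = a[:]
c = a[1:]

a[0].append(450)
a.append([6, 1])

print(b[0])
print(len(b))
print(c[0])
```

Key concept: slice with nested mutation.
Step by step:
`a = [[6, 5], [9, 1], [1, 4]]` → a = [[6, 5], [9, 1], [1, 4]]
`b = a[:]` → b = [[6, 5], [9, 1], [1, 4]]
`c = a[1:]` → c = [[9, 1], [1, 4]]
`a[0].append(450)` → a = [[6, 5, 450], [9, 1], [1, 4]]; b = [[6, 5, 450], [9, 1], [1, 4]]
`a.append([6, 1])` → a = [[6, 5, 450], [9, 1], [1, 4], [6, 1]]
`print(b[0])` → prints [6, 5, 450]
`print(len(b))` → prints 3
`print(c[0])` → prints [9, 1]

Answer:
[6, 5, 450]
3
[9, 1]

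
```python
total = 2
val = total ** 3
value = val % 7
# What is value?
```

Trace:
`total = 2` → total = 2
`val = total ** 3` → val = 8
`value = val % 7` → value = 1
So value = 1

Answer: 1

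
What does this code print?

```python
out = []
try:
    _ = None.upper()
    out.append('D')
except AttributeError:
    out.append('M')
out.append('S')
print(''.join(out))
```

Execution trace: 'M' (except AttributeError) → 'S' (after the try/except). Output: MS

Answer: MS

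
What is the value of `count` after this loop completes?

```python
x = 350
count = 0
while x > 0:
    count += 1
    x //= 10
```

Count digits by repeated division by 10
`count` takes the values: 0 → 1 → 2 → 3

Answer: 3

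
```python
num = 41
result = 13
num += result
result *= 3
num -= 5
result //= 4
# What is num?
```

Trace:
`num = 41` → num = 41
`result = 13` → result = 13
`num += result` → num = 54
`result *= 3` → result = 39
`num -= 5` → num = 49
`result //= 4` → result = 9
So num = 49

Answer: 49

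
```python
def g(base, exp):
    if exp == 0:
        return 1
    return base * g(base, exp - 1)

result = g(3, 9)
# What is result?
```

g(3, 9) = 3 * 3 * 3 * 3 * 3 * 3 * 3 * 3 * 3 = 19683

Answer: 19683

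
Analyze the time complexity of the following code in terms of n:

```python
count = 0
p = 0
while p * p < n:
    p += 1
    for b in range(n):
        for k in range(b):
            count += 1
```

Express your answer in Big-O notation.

Each loop level contributes: √n × n × n. Multiplying the contributions gives O(n^2√n).

Answer: O(n^2√n)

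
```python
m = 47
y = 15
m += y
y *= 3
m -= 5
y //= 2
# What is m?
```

Trace:
`m = 47` → m = 47
`y = 15` → y = 15
`m += y` → m = 62
`y *= 3` → y = 45
`m -= 5` → m = 57
`y //= 2` → y = 22
So m = 57

Answer: 57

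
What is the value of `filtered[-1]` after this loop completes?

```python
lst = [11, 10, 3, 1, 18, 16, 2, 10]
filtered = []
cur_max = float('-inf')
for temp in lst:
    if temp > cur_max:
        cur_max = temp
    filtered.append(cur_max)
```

Running max ends at 18
`filtered` takes the values: [] → [11] → [11, 11] → [11, 11, 11] → [11, 11, 11, 11] → [11, 11, 11, 11, 18] → [11, 11, 11, 11, 18, 18] → [11, 11, 11, 11, 18, 18, 18] → [11, 11, 11, 11, 18, 18, 18, 18]
So `filtered[-1]` = 18

Answer: 18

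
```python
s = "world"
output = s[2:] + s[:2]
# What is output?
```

Trace:
`s = "world"` → s = 'world'
`output = s[2:] + s[:2]` → output = 'rldwo'
So output = 'rldwo'

Answer: 'rldwo'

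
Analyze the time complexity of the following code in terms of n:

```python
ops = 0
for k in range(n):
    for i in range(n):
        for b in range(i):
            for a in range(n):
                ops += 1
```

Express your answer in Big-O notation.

Each loop level contributes: n × n × n × n. Multiplying the contributions gives O(n^4).

Answer: O(n^4)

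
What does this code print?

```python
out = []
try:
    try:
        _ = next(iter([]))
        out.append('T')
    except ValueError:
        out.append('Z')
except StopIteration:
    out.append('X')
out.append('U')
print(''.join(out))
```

Execution trace: 'X' (outer except StopIteration) → 'U' (after the try/except). Output: XU

Answer: XU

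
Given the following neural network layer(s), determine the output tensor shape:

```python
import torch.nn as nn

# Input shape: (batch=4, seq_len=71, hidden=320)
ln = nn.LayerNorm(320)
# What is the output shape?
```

Input: (4, 71, 320) -> Output: (4, 71, 320)

Answer: (4, 71, 320)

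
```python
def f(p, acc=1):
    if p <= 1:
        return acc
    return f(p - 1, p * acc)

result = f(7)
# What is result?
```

Accumulator trace (n, acc): (7, 1) -> (6, 7) -> (5, 42) -> (4, 210) -> (3, 840) -> (2, 2520) -> (1, 5040) -> return 5040

Answer: 5040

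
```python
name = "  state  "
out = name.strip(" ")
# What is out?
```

Trace:
`name = "  state  "` → name = '  state  '
`out = name.strip(" ")` → out = 'state'
So out = 'state'

Answer: 'state'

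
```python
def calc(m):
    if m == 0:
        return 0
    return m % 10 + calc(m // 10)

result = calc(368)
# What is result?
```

Sum of digits of 368: 8 + 6 + 3 = 17

Answer: 17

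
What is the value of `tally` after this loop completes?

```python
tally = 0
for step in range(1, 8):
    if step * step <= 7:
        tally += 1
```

Count numbers where step² ≤ 7
`tally` takes the values: 0 → 1 → 2

Answer: 2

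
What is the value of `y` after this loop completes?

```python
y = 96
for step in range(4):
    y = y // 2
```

Halve 4 times: 96 // 2^4 = 6
`y` takes the values: 96 → 48 → 24 → 12 → 6

Answer: 6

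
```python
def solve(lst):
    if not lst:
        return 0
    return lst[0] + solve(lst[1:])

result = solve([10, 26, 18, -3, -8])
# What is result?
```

10 + 26 + 18 + (-3) + (-8) + 0 = 43

Answer: 43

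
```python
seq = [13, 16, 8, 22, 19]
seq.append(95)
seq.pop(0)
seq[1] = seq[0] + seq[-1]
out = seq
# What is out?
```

Trace:
`seq = [13, 16, 8, 22, 19]` → seq = [13, 16, 8, 22, 19]
`seq.append(95)` → seq = [13, 16, 8, 22, 19, 95]
`seq.pop(0)` → seq = [16, 8, 22, 19, 95]
`seq[1] = seq[0] + seq[-1]` → seq = [16, 111, 22, 19, 95]
`out = seq` → out = [16, 111, 22, 19, 95]
So out = [16, 111, 22, 19, 95]

Answer: [16, 111, 22, 19, 95]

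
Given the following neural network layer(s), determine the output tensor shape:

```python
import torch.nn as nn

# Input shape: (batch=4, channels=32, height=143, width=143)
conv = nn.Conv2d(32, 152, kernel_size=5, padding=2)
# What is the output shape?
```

Input: (4, 32, 143, 143) -> Output: (4, 152, 143, 143)

Answer: (4, 152, 143, 143)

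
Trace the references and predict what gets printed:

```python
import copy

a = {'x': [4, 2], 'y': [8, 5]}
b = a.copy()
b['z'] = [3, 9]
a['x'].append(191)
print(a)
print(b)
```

Key concept: shallow copy of dict with mutable values.
Step by step:
`a = {'x': [4, 2], 'y': [8, 5]}` → a = {'x': [4, 2], 'y': [8, 5]}
`b = a.copy()` → b = {'x': [4, 2], 'y': [8, 5]}
`b['z'] = [3, 9]` → b = {'x': [4, 2], 'y': [8, 5], 'z': [3, 9]}
`a['x'].append(191)` → a = {'x': [4, 2, 191], 'y': [8, 5]}; b = {'x': [4, 2, 191], 'y': [8, 5], 'z': [3, 9]}
`print(a)` → prints {'x': [4, 2, 191], 'y': [8, 5]}
`print(b)` → prints {'x': [4, 2, 191], 'y': [8, 5], 'z': [3, 9]}

Answer:
{'x': [4, 2, 191], 'y': [8, 5]}
{'x': [4, 2, 191], 'y': [8, 5], 'z': [3, 9]}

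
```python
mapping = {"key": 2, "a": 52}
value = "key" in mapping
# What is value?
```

Trace:
`mapping = {"key": 2, "a": 52}` → mapping = {'key': 2, 'a': 52}
`value = "key" in mapping` → value = True
So value = True

Answer: True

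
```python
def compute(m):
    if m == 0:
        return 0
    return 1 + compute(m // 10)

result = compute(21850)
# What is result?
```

Count of digits of 21850: 5

Answer: 5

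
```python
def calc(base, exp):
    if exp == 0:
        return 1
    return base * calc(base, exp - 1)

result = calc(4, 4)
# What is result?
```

calc(4, 4) = 4 * 4 * 4 * 4 = 256

Answer: 256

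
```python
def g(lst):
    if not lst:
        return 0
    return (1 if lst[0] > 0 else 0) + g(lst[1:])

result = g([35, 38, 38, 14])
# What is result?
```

Count of positive elements in [35, 38, 38, 14] = 4

Answer: 4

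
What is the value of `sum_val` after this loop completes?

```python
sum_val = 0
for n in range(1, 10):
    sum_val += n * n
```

Sum of squares 1² to 9² = 285
`sum_val` takes the values: 0 → 1 → 5 → 14 → 30 → 55 → 91 → 140 → 204 → 285

Answer: 285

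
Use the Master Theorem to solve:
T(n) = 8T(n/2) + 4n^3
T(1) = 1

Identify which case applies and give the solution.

a=8, b=2, f(n)=4n^3. log_2(8) = 3. Since c=3 = 3, Case 2 applies: T(n) = Θ(n^log_b(a) · log n) = O(n^3 log n).

Answer: O(n^3 log n) - Case 2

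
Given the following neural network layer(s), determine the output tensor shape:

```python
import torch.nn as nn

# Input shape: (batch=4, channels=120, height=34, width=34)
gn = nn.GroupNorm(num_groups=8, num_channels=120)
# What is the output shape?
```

Input: (4, 120, 34, 34) -> Output: (4, 120, 34, 34)

Answer: (4, 120, 34, 34)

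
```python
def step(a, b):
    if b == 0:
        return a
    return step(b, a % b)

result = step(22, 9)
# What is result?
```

step(22, 9) -> step(9, 4) -> step(4, 1) -> step(1, 0) -> 1

Answer: 1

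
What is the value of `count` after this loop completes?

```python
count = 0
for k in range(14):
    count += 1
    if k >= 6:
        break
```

Loop breaks when k reaches 6, count is 7
`count` takes the values: 0 → 1 → 2 → 3 → 4 → 5 → 6 → 7

Answer: 7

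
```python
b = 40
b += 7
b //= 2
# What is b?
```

Trace:
`b = 40` → b = 40
`b += 7` → b = 47
`b //= 2` → b = 23
So b = 23

Answer: 23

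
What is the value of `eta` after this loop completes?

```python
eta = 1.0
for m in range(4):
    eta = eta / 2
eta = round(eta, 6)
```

Halving LR 4 times: 1 / 2^4
`eta` takes the values: 1.0 → 0.5 → 0.25 → 0.125 → 0.0625

Answer: 0.0625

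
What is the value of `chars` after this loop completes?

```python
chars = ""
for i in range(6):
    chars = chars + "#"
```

Repeat '#' 6 times
`chars` takes the values: "" → "#" → "##" → "###" → "####" → "#####" → "######"

Answer: "######"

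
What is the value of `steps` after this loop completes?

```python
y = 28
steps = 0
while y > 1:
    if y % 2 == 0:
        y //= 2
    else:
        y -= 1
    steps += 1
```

Steps to reduce 28 to 1
`steps` takes the values: 0 → 1 → 2 → 3 → 4 → 5 → 6

Answer: 6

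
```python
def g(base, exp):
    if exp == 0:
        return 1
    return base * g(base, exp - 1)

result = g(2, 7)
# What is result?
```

g(2, 7) = 2 * 2 * 2 * 2 * 2 * 2 * 2 = 128

Answer: 128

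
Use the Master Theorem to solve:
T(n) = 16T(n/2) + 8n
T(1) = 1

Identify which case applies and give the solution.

a=16, b=2, f(n)=8n. log_2(16) = 4. Since c=1 < 4, Case 1 applies: T(n) = Θ(n^log_b(a)) = O(n^4).

Answer: O(n^4) - Case 1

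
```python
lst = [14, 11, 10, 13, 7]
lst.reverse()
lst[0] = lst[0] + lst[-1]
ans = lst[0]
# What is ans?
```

Trace:
`lst = [14, 11, 10, 13, 7]` → lst = [14, 11, 10, 13, 7]
`lst.reverse()` → lst = [7, 13, 10, 11, 14]
`lst[0] = lst[0] + lst[-1]` → lst = [21, 13, 10, 11, 14]
`ans = lst[0]` → ans = 21
So ans = 21

Answer: 21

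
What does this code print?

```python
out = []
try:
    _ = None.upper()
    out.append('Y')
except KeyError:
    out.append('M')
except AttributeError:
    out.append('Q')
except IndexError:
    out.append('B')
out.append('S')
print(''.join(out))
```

Execution trace: 'Q' (except AttributeError) → 'S' (after the try/except). Output: QS

Answer: QS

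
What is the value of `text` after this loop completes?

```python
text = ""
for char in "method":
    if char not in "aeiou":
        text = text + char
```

Remove vowels from 'method'
`text` takes the values: "" → "m" → "mt" → "mth" → "mthd"

Answer: "mthd"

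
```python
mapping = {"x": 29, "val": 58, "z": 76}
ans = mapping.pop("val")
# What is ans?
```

Trace:
`mapping = {"x": 29, "val": 58, "z": 76}` → mapping = {'x': 29, 'val': 58, 'z': 76}
`ans = mapping.pop("val")` → mapping = {'x': 29, 'z': 76}; ans = 58
So ans = 58

Answer: 58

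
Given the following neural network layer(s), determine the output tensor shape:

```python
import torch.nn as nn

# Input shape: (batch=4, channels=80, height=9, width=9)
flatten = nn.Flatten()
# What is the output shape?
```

Input: (4, 80, 9, 9) -> Output: (4, 6480)

Answer: (4, 6480)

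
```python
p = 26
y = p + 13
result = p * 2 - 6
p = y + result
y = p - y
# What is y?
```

Trace:
`p = 26` → p = 26
`y = p + 13` → y = 39
`result = p * 2 - 6` → result = 46
`p = y + result` → p = 85
`y = p - y` → y = 46
So y = 46

Answer: 46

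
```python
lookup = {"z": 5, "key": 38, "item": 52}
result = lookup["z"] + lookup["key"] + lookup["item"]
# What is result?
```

Trace:
`lookup = {"z": 5, "key": 38, "item": 52}` → lookup = {'z': 5, 'key': 38, 'item': 52}
`result = lookup["z"] + lookup["key"] + lookup["item"]` → result = 95
So result = 95

Answer: 95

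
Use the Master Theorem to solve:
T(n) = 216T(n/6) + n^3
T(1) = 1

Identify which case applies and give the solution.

a=216, b=6, f(n)=n^3. log_6(216) = 3. Since c=3 = 3, Case 2 applies: T(n) = Θ(n^log_b(a) · log n) = O(n^3 log n).

Answer: O(n^3 log n) - Case 2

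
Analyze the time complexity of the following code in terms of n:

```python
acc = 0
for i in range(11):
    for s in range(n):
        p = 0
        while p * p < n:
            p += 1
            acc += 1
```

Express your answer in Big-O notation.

Each loop level contributes: 1 × n × √n. Multiplying the contributions gives O(n√n).

Answer: O(n√n)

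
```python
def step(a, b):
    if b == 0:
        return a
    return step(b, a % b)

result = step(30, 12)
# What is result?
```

step(30, 12) -> step(12, 6) -> step(6, 0) -> 6

Answer: 6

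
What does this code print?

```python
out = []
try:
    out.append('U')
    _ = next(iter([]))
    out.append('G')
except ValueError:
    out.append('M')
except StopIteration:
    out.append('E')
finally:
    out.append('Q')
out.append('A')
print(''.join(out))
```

Execution trace: 'U' (try body) → 'E' (except StopIteration) → 'Q' (finally) → 'A' (after the try/except). Output: UEQA

Answer: UEQA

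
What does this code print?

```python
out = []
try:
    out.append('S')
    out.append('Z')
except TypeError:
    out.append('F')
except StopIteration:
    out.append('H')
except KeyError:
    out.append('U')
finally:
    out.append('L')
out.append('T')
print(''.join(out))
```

Execution trace: 'S' (try body) → 'Z' (try body, no exception) → 'L' (finally) → 'T' (after the try/except). Output: SZLT

Answer: SZLT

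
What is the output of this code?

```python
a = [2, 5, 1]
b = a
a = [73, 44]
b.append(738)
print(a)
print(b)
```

Key concept: rebinding vs mutation: a is rebound to a new list, b still points at the original.
Step by step:
`a = [2, 5, 1]` → a = [2, 5, 1]
`b = a` → b = [2, 5, 1] (same object as a)
`a = [73, 44]` → a = [73, 44]
`b.append(738)` → b = [2, 5, 1, 738]
`print(a)` → prints [73, 44]
`print(b)` → prints [2, 5, 1, 738]

Answer:
[73, 44]
[2, 5, 1, 738]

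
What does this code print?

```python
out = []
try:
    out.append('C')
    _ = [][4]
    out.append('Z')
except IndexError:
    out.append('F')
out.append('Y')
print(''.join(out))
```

Execution trace: 'C' (try body) → 'F' (except IndexError) → 'Y' (after the try/except). Output: CFY

Answer: CFY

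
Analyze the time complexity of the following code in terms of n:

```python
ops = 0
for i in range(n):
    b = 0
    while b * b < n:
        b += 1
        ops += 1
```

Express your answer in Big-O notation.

Each loop level contributes: n × √n. Multiplying the contributions gives O(n√n).

Answer: O(n√n)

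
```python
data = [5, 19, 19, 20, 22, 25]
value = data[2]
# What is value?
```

Trace:
`data = [5, 19, 19, 20, 22, 25]` → data = [5, 19, 19, 20, 22, 25]
`value = data[2]` → value = 19
So value = 19

Answer: 19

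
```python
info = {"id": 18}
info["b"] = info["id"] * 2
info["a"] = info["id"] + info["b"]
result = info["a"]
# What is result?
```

Trace:
`info = {"id": 18}` → info = {'id': 18}
`info["b"] = info["id"] * 2` → info = {'id': 18, 'b': 36}
`info["a"] = info["id"] + info["b"]` → info = {'id': 18, 'b': 36, 'a': 54}
`result = info["a"]` → result = 54
So result = 54

Answer: 54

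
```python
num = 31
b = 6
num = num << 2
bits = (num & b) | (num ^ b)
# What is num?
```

Trace:
`num = 31` → num = 31
`b = 6` → b = 6
`num = num << 2` → num = 124
`bits = (num & b) | (num ^ b)` → bits = 126
So num = 124

Answer: 124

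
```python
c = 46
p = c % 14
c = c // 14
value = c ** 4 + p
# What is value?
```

Trace:
`c = 46` → c = 46
`p = c % 14` → p = 4
`c = c // 14` → c = 3
`value = c ** 4 + p` → value = 85
So value = 85

Answer: 85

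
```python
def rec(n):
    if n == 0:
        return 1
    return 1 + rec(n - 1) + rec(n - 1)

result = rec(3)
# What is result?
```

rec(n) = 1 + 2·rec(n-1), rec(0)=1. Closed form: (1+1)·2^3 - 1 = 15.

Answer: 15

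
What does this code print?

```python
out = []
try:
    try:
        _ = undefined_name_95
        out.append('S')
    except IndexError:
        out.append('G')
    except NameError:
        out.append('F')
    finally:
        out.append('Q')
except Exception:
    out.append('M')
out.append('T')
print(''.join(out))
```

Execution trace: 'F' (inner except NameError) → 'Q' (inner finally) → 'T' (after the try/except). Output: FQT

Answer: FQT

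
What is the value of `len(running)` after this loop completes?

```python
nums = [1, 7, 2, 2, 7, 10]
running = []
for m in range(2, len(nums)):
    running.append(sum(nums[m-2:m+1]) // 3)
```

Number of 3-element averages
`running` takes the values: [] → [3] → [3, 3] → [3, 3, 3] → [3, 3, 3, 6]
So `len(running)` = 4

Answer: 4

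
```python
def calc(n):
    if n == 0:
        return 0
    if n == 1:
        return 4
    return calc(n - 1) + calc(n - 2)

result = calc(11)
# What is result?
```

Build up from base cases: calc(0)=0, calc(1)=4, calc(2)=4, calc(3)=8, calc(4)=12, calc(5)=20, calc(6)=32, ..., calc(11)=356

Answer: 356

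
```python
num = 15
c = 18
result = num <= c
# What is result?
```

Trace:
`num = 15` → num = 15
`c = 18` → c = 18
`result = num <= c` → result = True
So result = True

Answer: True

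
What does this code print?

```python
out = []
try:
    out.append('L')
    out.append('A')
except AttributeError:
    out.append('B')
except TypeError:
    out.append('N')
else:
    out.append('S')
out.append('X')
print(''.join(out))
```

Execution trace: 'L' (try body) → 'A' (try body, no exception) → 'S' (else) → 'X' (after the try/except). Output: LASX

Answer: LASX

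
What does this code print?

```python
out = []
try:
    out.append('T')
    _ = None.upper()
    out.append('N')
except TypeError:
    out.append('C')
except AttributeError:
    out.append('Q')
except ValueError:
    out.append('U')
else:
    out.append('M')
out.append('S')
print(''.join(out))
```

Execution trace: 'T' (try body) → 'Q' (except AttributeError) → 'S' (after the try/except). Output: TQS

Answer: TQS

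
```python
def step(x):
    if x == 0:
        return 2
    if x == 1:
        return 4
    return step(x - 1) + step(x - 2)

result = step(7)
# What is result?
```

Build up from base cases: step(0)=2, step(1)=4, step(2)=6, step(3)=10, step(4)=16, step(5)=26, step(6)=42, ..., step(7)=68

Answer: 68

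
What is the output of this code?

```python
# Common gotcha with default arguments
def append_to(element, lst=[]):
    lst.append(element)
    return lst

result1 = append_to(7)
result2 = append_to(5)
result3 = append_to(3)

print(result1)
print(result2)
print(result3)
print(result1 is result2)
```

Key concept: mutable default argument gotcha.
Step by step:
`result1 = append_to(7)` → result1 = [7]
`result2 = append_to(5)` → result1 = [7, 5] (same object as result2); result2 = [7, 5] (same object as result1)
`result3 = append_to(3)` → result1 = [7, 5, 3] (same object as result2, result3); result2 = [7, 5, 3] (same object as result1, result3); result3 = [7, 5, 3] (same object as result1, result2)
`print(result1)` → prints [7, 5, 3]
`print(result2)` → prints [7, 5, 3]
`print(result3)` → prints [7, 5, 3]
`print(result1 is result2)` → prints True

Answer:
[7, 5, 3]
[7, 5, 3]
[7, 5, 3]
True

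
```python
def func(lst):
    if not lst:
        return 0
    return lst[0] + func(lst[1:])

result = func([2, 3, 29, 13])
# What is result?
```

2 + 3 + 29 + 13 + 0 = 47

Answer: 47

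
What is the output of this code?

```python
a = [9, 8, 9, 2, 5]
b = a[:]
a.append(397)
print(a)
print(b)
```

Key concept: slice [:] creates copy.
Step by step:
`a = [9, 8, 9, 2, 5]` → a = [9, 8, 9, 2, 5]
`b = a[:]` → b = [9, 8, 9, 2, 5]
`a.append(397)` → a = [9, 8, 9, 2, 5, 397]
`print(a)` → prints [9, 8, 9, 2, 5, 397]
`print(b)` → prints [9, 8, 9, 2, 5]

Answer:
[9, 8, 9, 2, 5, 397]
[9, 8, 9, 2, 5]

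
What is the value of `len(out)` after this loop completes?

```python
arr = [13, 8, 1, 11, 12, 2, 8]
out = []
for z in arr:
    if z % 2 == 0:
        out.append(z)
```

Count even numbers in [13, 8, 1, 11, 12, 2, 8]
`out` takes the values: [] → [8] → [8, 12] → [8, 12, 2] → [8, 12, 2, 8]
So `len(out)` = 4

Answer: 4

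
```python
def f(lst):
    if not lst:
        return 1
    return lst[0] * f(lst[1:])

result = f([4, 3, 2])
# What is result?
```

Product over [4, 3, 2] = 4 * 3 * 2 = 24

Answer: 24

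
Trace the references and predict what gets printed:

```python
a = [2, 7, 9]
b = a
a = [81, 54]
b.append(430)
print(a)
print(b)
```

Key concept: rebinding vs mutation: a is rebound to a new list, b still points at the original.
Step by step:
`a = [2, 7, 9]` → a = [2, 7, 9]
`b = a` → b = [2, 7, 9] (same object as a)
`a = [81, 54]` → a = [81, 54]
`b.append(430)` → b = [2, 7, 9, 430]
`print(a)` → prints [81, 54]
`print(b)` → prints [2, 7, 9, 430]

Answer:
[81, 54]
[2, 7, 9, 430]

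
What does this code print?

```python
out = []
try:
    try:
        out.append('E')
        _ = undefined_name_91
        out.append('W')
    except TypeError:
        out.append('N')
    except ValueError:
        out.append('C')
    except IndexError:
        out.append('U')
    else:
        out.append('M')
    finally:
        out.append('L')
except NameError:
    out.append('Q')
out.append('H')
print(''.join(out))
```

Execution trace: 'E' (inner try body) → 'L' (inner finally) → 'Q' (outer except NameError) → 'H' (after the try/except). Output: ELQH

Answer: ELQH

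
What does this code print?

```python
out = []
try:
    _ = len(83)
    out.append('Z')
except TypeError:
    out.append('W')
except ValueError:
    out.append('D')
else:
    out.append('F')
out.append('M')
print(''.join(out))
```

Execution trace: 'W' (except TypeError) → 'M' (after the try/except). Output: WM

Answer: WM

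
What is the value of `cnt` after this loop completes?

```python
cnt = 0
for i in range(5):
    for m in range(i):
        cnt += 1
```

Triangle number: 0+1+2+...+4
`cnt` takes the values: 0 → 1 → 2 → 3 → 4 → 5 → 6 → 7 → 8 → 9 → 10

Answer: 10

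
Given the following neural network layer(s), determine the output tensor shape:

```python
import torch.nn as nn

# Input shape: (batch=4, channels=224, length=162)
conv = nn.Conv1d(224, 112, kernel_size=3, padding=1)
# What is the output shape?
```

Input: (4, 224, 162) -> Output: (4, 112, 162)

Answer: (4, 112, 162)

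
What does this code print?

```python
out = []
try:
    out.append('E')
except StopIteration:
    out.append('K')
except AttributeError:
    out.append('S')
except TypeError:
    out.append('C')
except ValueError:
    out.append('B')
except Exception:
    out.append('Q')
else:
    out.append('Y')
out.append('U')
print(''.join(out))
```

Execution trace: 'E' (try body, no exception) → 'Y' (else) → 'U' (after the try/except). Output: EYU

Answer: EYU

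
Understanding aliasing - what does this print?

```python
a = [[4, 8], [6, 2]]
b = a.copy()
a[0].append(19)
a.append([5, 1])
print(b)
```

Key concept: shallow copy with nested lists.
Step by step:
`a = [[4, 8], [6, 2]]` → a = [[4, 8], [6, 2]]
`b = a.copy()` → b = [[4, 8], [6, 2]]
`a[0].append(19)` → a = [[4, 8, 19], [6, 2]]; b = [[4, 8, 19], [6, 2]]
`a.append([5, 1])` → a = [[4, 8, 19], [6, 2], [5, 1]]
`print(b)` → prints [[4, 8, 19], [6, 2]]

Answer: [[4, 8, 19], [6, 2]]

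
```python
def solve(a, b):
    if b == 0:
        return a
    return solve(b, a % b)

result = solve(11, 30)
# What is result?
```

solve(11, 30) -> solve(30, 11) -> solve(11, 8) -> solve(8, 3) -> solve(3, 2) -> solve(2, 1) -> solve(1, 0) -> 1

Answer: 1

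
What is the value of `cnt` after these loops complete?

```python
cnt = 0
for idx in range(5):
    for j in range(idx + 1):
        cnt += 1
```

Triangle: 1 + 2 + ... + 5
`cnt` takes the values: 0 → 1 → 2 → 3 → 4 → 5 → 6 → 7 → 8 → 9 → 10 → 11 → 12 → 13 → 14 → 15

Answer: 15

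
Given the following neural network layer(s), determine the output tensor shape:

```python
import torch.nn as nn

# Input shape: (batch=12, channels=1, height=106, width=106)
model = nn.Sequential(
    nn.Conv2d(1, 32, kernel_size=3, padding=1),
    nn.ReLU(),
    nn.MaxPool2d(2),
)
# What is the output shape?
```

Input: (12, 1, 106, 106) -> after Conv2d: (12, 32, 106, 106) -> after ReLU: (12, 32, 106, 106) -> Output: (12, 32, 53, 53)

Answer: (12, 32, 53, 53)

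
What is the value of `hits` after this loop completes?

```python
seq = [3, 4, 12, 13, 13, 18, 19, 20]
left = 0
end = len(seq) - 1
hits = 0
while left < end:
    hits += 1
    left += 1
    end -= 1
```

Iterations until pointers meet (list length 8)
`hits` takes the values: 0 → 1 → 2 → 3 → 4

Answer: 4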